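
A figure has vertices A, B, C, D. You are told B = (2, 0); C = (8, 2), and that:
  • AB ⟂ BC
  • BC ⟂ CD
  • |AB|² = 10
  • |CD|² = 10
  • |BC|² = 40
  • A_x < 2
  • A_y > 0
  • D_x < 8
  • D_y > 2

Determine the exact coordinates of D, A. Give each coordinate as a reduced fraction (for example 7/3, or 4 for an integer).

D = (7, 5)
A = (1, 3)

1. D_x = 7  [[BC ⟂ CD ⇒ 6x+2y-52=0] ∩ [|D−(8, 2)|²=10]]
2. D_y = 5  [[BC ⟂ CD ⇒ 6x+2y-52=0] ∩ [|D−(8, 2)|²=10]]
   so D = (7, 5)
3. A_x = 1  [[AB ⟂ BC ⇒ -6x-2y+12=0] ∩ [|A−(2, 0)|²=10]]
4. A_y = 3  [[AB ⟂ BC ⇒ -6x-2y+12=0] ∩ [|A−(2, 0)|²=10]]
   so A = (1, 3)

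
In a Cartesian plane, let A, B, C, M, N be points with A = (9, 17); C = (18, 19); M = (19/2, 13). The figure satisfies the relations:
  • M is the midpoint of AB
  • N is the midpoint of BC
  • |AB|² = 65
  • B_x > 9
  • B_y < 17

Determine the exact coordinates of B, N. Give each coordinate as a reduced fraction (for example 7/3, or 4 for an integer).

1. B_x = 10  [B = 2·M−A = 2·(19/2, 13)−(9, 17)]
2. B_y = 9  [B = 2·M−A = 2·(19/2, 13)−(9, 17)]
   so B = (10, 9)
3. N_x = 14  [2·N = B+C = (10, 9)+(18, 19)]
4. N_y = 14  [2·N = B+C = (10, 9)+(18, 19)]
   so N = (14, 14)

B = (10, 9)
N = (14, 14)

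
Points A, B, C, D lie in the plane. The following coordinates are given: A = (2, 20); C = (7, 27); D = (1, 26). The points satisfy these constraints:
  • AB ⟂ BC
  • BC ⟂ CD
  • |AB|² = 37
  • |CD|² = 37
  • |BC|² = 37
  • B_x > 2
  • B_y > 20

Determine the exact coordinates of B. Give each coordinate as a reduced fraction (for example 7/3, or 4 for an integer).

B = (8, 21)

1. B_x = 8  [[BC ⟂ CD ⇒ 6x+1y-69=0] ∩ [|B−(2, 20)|²=37]]
2. B_y = 21  [[BC ⟂ CD ⇒ 6x+1y-69=0] ∩ [|B−(2, 20)|²=37]]
   so B = (8, 21)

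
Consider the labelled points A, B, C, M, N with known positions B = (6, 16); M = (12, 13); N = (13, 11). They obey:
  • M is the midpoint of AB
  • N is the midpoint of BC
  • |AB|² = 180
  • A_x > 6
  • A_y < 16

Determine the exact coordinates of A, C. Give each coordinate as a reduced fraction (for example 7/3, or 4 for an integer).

A = (18, 10)
C = (20, 6)

1. A_x = 18  [A = 2·M−B = 2·(12, 13)−(6, 16)]
2. A_y = 10  [A = 2·M−B = 2·(12, 13)−(6, 16)]
   so A = (18, 10)
3. C_x = 20  [C = 2·N−B = 2·(13, 11)−(6, 16)]
4. C_y = 6  [C = 2·N−B = 2·(13, 11)−(6, 16)]
   so C = (20, 6)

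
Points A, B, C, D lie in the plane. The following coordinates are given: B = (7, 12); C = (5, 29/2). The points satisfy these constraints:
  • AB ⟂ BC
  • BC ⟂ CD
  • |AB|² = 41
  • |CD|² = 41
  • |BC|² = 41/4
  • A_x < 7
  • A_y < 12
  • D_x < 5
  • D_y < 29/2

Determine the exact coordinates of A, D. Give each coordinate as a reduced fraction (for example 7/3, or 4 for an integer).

1. A_x = 2  [[AB ⟂ BC ⇒ 2x-5/2y+16=0] ∩ [|A−(7, 12)|²=41]]
2. A_y = 8  [[AB ⟂ BC ⇒ 2x-5/2y+16=0] ∩ [|A−(7, 12)|²=41]]
   so A = (2, 8)
3. D_x = 0  [[BC ⟂ CD ⇒ -2x+5/2y-105/4=0] ∩ [|D−(5, 29/2)|²=41]]
4. D_y = 21/2  [[BC ⟂ CD ⇒ -2x+5/2y-105/4=0] ∩ [|D−(5, 29/2)|²=41]]
   so D = (0, 21/2)

A = (2, 8)
D = (0, 21/2)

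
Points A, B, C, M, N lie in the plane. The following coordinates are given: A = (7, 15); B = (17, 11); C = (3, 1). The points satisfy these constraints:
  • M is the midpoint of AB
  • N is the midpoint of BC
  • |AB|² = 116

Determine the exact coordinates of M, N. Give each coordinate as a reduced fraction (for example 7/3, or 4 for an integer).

M = (12, 13)
N = (10, 6)

1. M_x = 12  [2·M = A+B = (7, 15)+(17, 11)]
2. M_y = 13  [2·M = A+B = (7, 15)+(17, 11)]
   so M = (12, 13)
3. N_x = 10  [2·N = B+C = (17, 11)+(3, 1)]
4. N_y = 6  [2·N = B+C = (17, 11)+(3, 1)]
   so N = (10, 6)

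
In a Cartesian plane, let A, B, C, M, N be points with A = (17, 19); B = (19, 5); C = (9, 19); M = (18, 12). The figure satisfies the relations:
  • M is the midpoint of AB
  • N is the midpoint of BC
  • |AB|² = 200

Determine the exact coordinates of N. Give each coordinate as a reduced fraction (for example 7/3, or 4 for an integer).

1. N_x = 14  [2·N = B+C = (19, 5)+(9, 19)]
2. N_y = 12  [2·N = B+C = (19, 5)+(9, 19)]
   so N = (14, 12)

N = (14, 12)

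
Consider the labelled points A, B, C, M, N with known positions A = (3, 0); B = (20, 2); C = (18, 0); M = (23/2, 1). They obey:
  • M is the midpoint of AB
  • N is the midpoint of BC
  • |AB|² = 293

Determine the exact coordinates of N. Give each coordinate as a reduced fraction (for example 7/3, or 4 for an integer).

1. N_x = 19  [2·N = B+C = (20, 2)+(18, 0)]
2. N_y = 1  [2·N = B+C = (20, 2)+(18, 0)]
   so N = (19, 1)

N = (19, 1)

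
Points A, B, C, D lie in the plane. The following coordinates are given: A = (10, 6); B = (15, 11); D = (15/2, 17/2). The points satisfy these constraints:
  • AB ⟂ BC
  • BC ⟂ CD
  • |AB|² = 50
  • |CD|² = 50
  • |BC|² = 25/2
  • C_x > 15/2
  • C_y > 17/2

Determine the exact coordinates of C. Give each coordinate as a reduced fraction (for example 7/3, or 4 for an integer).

C = (25/2, 27/2)

1. C_x = 25/2  [[AB ⟂ BC ⇒ 5x+5y-130=0] ∩ [|C−(15/2, 17/2)|²=50]]
2. C_y = 27/2  [[AB ⟂ BC ⇒ 5x+5y-130=0] ∩ [|C−(15/2, 17/2)|²=50]]
   so C = (25/2, 27/2)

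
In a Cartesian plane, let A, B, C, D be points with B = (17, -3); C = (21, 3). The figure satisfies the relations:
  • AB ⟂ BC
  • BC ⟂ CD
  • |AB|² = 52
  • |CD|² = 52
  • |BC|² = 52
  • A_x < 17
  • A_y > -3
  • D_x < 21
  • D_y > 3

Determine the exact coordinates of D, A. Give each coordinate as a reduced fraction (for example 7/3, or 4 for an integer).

1. D_x = 15  [[BC ⟂ CD ⇒ 4x+6y-102=0] ∩ [|D−(21, 3)|²=52]]
2. D_y = 7  [[BC ⟂ CD ⇒ 4x+6y-102=0] ∩ [|D−(21, 3)|²=52]]
   so D = (15, 7)
3. A_x = 11  [[AB ⟂ BC ⇒ -4x-6y+50=0] ∩ [|A−(17, -3)|²=52]]
4. A_y = 1  [[AB ⟂ BC ⇒ -4x-6y+50=0] ∩ [|A−(17, -3)|²=52]]
   so A = (11, 1)

D = (15, 7)
A = (11, 1)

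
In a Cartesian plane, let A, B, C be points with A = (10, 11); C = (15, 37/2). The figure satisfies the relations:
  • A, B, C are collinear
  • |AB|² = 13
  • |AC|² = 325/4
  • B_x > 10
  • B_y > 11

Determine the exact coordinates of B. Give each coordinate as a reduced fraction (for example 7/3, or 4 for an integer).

B = (12, 14)

1. B_x = 12  [[A, B, C are collinear ⇒ 15/2x-5y-20=0] ∩ [|B−(10, 11)|²=13]]
2. B_y = 14  [[A, B, C are collinear ⇒ 15/2x-5y-20=0] ∩ [|B−(10, 11)|²=13]]
   so B = (12, 14)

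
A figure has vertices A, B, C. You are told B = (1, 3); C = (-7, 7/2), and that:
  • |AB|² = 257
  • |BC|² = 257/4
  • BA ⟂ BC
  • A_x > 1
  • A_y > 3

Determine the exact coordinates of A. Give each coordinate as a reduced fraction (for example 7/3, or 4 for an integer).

A = (2, 19)

1. A_x = 2  [[BA ⟂ BC ⇒ -8x+1/2y+13/2=0] ∩ [|A−(1, 3)|²=257]]
2. A_y = 19  [[BA ⟂ BC ⇒ -8x+1/2y+13/2=0] ∩ [|A−(1, 3)|²=257]]
   so A = (2, 19)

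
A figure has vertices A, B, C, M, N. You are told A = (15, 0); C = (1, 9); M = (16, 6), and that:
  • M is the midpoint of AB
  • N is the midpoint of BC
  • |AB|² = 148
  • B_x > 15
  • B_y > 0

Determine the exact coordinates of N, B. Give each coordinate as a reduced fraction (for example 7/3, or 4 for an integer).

N = (9, 21/2)
B = (17, 12)

1. B_x = 17  [B = 2·M−A = 2·(16, 6)−(15, 0)]
2. B_y = 12  [B = 2·M−A = 2·(16, 6)−(15, 0)]
   so B = (17, 12)
3. N_x = 9  [2·N = B+C = (17, 12)+(1, 9)]
4. N_y = 21/2  [2·N = B+C = (17, 12)+(1, 9)]
   so N = (9, 21/2)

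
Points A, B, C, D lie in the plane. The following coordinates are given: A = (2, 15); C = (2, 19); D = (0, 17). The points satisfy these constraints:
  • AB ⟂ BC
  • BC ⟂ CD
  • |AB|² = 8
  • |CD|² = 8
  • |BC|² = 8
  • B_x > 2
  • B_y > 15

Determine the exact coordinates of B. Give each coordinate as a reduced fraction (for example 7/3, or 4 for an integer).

B = (4, 17)

1. B_x = 4  [[BC ⟂ CD ⇒ 2x+2y-42=0] ∩ [|B−(2, 15)|²=8]]
2. B_y = 17  [[BC ⟂ CD ⇒ 2x+2y-42=0] ∩ [|B−(2, 15)|²=8]]
   so B = (4, 17)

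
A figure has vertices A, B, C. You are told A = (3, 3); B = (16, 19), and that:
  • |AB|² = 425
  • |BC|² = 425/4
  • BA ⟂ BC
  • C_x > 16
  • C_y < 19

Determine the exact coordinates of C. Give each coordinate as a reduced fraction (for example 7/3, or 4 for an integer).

1. C_x = 24  [[BA ⟂ BC ⇒ -13x-16y+512=0] ∩ [|C−(16, 19)|²=425/4]]
2. C_y = 25/2  [[BA ⟂ BC ⇒ -13x-16y+512=0] ∩ [|C−(16, 19)|²=425/4]]
   so C = (24, 25/2)

C = (24, 25/2)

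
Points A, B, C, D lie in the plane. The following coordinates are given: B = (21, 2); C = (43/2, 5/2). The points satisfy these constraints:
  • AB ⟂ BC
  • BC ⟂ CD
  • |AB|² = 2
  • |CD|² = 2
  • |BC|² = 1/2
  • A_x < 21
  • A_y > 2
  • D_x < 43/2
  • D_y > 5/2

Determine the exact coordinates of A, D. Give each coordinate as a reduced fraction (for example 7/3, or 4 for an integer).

A = (20, 3)
D = (41/2, 7/2)

1. A_x = 20  [[AB ⟂ BC ⇒ -1/2x-1/2y+23/2=0] ∩ [|A−(21, 2)|²=2]]
2. A_y = 3  [[AB ⟂ BC ⇒ -1/2x-1/2y+23/2=0] ∩ [|A−(21, 2)|²=2]]
   so A = (20, 3)
3. D_x = 41/2  [[BC ⟂ CD ⇒ 1/2x+1/2y-12=0] ∩ [|D−(43/2, 5/2)|²=2]]
4. D_y = 7/2  [[BC ⟂ CD ⇒ 1/2x+1/2y-12=0] ∩ [|D−(43/2, 5/2)|²=2]]
   so D = (41/2, 7/2)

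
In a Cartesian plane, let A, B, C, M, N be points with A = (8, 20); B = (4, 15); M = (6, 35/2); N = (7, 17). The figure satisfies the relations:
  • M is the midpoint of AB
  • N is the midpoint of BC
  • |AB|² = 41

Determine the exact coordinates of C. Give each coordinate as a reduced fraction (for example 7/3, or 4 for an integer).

C = (10, 19)

1. C_x = 10  [C = 2·N−B = 2·(7, 17)−(4, 15)]
2. C_y = 19  [C = 2·N−B = 2·(7, 17)−(4, 15)]
   so C = (10, 19)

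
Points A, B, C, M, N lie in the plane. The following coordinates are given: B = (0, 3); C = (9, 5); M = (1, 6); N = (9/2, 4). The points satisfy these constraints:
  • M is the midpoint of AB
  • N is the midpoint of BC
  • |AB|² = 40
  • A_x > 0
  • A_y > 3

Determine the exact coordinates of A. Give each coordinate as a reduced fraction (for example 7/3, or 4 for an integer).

A = (2, 9)

1. A_x = 2  [A = 2·M−B = 2·(1, 6)−(0, 3)]
2. A_y = 9  [A = 2·M−B = 2·(1, 6)−(0, 3)]
   so A = (2, 9)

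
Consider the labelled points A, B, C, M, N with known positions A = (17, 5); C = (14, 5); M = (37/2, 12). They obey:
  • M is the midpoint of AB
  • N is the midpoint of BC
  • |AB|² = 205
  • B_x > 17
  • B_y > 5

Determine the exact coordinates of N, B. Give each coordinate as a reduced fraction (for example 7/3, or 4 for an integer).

N = (17, 12)
B = (20, 19)

1. B_x = 20  [B = 2·M−A = 2·(37/2, 12)−(17, 5)]
2. B_y = 19  [B = 2·M−A = 2·(37/2, 12)−(17, 5)]
   so B = (20, 19)
3. N_x = 17  [2·N = B+C = (20, 19)+(14, 5)]
4. N_y = 12  [2·N = B+C = (20, 19)+(14, 5)]
   so N = (17, 12)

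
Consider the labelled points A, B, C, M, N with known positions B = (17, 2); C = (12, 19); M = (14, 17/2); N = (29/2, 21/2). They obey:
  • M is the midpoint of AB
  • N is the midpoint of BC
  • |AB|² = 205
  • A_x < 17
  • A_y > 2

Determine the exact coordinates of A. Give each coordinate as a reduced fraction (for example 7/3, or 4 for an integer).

1. A_x = 11  [A = 2·M−B = 2·(14, 17/2)−(17, 2)]
2. A_y = 15  [A = 2·M−B = 2·(14, 17/2)−(17, 2)]
   so A = (11, 15)

A = (11, 15)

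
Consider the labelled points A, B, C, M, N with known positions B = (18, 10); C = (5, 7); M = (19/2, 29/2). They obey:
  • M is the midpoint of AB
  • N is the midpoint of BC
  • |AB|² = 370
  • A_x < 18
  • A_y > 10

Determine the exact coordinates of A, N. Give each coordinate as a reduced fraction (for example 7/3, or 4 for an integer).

1. A_x = 1  [A = 2·M−B = 2·(19/2, 29/2)−(18, 10)]
2. A_y = 19  [A = 2·M−B = 2·(19/2, 29/2)−(18, 10)]
   so A = (1, 19)
3. N_x = 23/2  [2·N = B+C = (18, 10)+(5, 7)]
4. N_y = 17/2  [2·N = B+C = (18, 10)+(5, 7)]
   so N = (23/2, 17/2)

A = (1, 19)
N = (23/2, 17/2)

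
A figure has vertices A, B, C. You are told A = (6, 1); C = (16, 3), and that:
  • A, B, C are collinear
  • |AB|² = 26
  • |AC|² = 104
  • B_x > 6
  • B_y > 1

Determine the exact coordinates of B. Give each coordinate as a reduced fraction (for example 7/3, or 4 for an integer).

B = (11, 2)

1. B_x = 11  [[A, B, C are collinear ⇒ 2x-10y-2=0] ∩ [|B−(6, 1)|²=26]]
2. B_y = 2  [[A, B, C are collinear ⇒ 2x-10y-2=0] ∩ [|B−(6, 1)|²=26]]
   so B = (11, 2)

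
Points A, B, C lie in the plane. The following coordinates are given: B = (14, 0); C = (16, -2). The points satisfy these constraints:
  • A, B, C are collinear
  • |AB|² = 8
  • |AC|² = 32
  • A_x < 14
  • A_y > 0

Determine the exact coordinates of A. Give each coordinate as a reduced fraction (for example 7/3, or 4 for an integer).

1. A_x = 12  [[A, B, C are collinear ⇒ 2x+2y-28=0] ∩ [|A−(14, 0)|²=8]]
2. A_y = 2  [[A, B, C are collinear ⇒ 2x+2y-28=0] ∩ [|A−(14, 0)|²=8]]
   so A = (12, 2)

A = (12, 2)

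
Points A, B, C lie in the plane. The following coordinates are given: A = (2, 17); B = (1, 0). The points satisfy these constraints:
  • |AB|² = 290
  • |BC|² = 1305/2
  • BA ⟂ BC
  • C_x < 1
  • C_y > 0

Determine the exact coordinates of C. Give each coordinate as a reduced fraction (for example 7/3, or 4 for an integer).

1. C_x = -49/2  [[BA ⟂ BC ⇒ 1x+17y-1=0] ∩ [|C−(1, 0)|²=1305/2]]
2. C_y = 3/2  [[BA ⟂ BC ⇒ 1x+17y-1=0] ∩ [|C−(1, 0)|²=1305/2]]
   so C = (-49/2, 3/2)

C = (-49/2, 3/2)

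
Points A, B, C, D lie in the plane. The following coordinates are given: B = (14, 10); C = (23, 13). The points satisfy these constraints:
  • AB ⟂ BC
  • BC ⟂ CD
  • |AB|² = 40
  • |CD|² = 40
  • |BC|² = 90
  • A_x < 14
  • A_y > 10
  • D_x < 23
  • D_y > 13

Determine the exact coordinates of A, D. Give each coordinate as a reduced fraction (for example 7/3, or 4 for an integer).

A = (12, 16)
D = (21, 19)

1. A_x = 12  [[AB ⟂ BC ⇒ -9x-3y+156=0] ∩ [|A−(14, 10)|²=40]]
2. A_y = 16  [[AB ⟂ BC ⇒ -9x-3y+156=0] ∩ [|A−(14, 10)|²=40]]
   so A = (12, 16)
3. D_x = 21  [[BC ⟂ CD ⇒ 9x+3y-246=0] ∩ [|D−(23, 13)|²=40]]
4. D_y = 19  [[BC ⟂ CD ⇒ 9x+3y-246=0] ∩ [|D−(23, 13)|²=40]]
   so D = (21, 19)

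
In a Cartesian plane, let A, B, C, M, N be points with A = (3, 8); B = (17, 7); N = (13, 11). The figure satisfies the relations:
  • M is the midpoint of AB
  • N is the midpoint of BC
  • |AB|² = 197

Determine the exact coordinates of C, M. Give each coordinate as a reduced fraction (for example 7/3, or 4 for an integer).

1. M_x = 10  [2·M = A+B = (3, 8)+(17, 7)]
2. M_y = 15/2  [2·M = A+B = (3, 8)+(17, 7)]
   so M = (10, 15/2)
3. C_x = 9  [C = 2·N−B = 2·(13, 11)−(17, 7)]
4. C_y = 15  [C = 2·N−B = 2·(13, 11)−(17, 7)]
   so C = (9, 15)

C = (9, 15)
M = (10, 15/2)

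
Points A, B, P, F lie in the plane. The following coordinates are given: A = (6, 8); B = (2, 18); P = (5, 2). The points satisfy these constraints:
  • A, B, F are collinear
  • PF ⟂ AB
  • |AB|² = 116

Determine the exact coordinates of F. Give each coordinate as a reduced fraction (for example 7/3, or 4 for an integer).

F = (230/29, 92/29)

1. F_x = 230/29  [[A, B, F are collinear ⇒ -10x-4y+92=0] ∩ [PF ⟂ AB ⇒ -4x+10y=0]]
2. F_y = 92/29  [[A, B, F are collinear ⇒ -10x-4y+92=0] ∩ [PF ⟂ AB ⇒ -4x+10y=0]]
   so F = (230/29, 92/29)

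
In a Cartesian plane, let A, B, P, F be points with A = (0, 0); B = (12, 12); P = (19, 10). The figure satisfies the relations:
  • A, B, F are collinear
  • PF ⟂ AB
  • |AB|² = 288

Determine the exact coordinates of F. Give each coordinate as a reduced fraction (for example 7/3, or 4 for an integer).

F = (29/2, 29/2)

1. F_x = 29/2  [[A, B, F are collinear ⇒ -12x+12y=0] ∩ [PF ⟂ AB ⇒ 12x+12y-348=0]]
2. F_y = 29/2  [[A, B, F are collinear ⇒ -12x+12y=0] ∩ [PF ⟂ AB ⇒ 12x+12y-348=0]]
   so F = (29/2, 29/2)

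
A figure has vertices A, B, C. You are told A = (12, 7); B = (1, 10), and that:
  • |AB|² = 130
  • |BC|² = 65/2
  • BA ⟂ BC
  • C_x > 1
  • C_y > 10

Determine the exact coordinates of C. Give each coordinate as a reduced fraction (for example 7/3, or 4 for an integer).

1. C_x = 5/2  [[BA ⟂ BC ⇒ 11x-3y+19=0] ∩ [|C−(1, 10)|²=65/2]]
2. C_y = 31/2  [[BA ⟂ BC ⇒ 11x-3y+19=0] ∩ [|C−(1, 10)|²=65/2]]
   so C = (5/2, 31/2)

C = (5/2, 31/2)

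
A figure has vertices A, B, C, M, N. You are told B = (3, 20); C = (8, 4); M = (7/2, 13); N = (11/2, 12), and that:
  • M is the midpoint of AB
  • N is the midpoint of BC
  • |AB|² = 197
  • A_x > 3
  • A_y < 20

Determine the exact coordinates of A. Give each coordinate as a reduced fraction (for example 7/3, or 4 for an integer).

1. A_x = 4  [A = 2·M−B = 2·(7/2, 13)−(3, 20)]
2. A_y = 6  [A = 2·M−B = 2·(7/2, 13)−(3, 20)]
   so A = (4, 6)

A = (4, 6)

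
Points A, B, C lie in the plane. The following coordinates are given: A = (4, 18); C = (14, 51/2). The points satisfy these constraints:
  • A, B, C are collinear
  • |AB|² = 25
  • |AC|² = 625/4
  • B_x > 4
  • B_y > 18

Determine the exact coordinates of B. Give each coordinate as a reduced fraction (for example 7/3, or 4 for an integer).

1. B_x = 8  [[A, B, C are collinear ⇒ 15/2x-10y+150=0] ∩ [|B−(4, 18)|²=25]]
2. B_y = 21  [[A, B, C are collinear ⇒ 15/2x-10y+150=0] ∩ [|B−(4, 18)|²=25]]
   so B = (8, 21)

B = (8, 21)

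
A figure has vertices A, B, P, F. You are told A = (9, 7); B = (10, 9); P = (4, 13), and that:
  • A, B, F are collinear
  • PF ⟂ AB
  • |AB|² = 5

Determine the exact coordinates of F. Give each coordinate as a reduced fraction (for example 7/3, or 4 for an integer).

1. F_x = 52/5  [[A, B, F are collinear ⇒ -2x+1y+11=0] ∩ [PF ⟂ AB ⇒ 1x+2y-30=0]]
2. F_y = 49/5  [[A, B, F are collinear ⇒ -2x+1y+11=0] ∩ [PF ⟂ AB ⇒ 1x+2y-30=0]]
   so F = (52/5, 49/5)

F = (52/5, 49/5)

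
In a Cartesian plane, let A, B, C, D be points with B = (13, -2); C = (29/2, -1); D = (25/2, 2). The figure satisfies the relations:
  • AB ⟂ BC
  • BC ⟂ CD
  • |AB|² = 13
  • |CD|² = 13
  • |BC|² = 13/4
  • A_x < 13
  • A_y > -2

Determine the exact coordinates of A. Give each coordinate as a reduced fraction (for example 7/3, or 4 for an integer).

1. A_x = 11  [[AB ⟂ BC ⇒ -3/2x-1y+35/2=0] ∩ [|A−(13, -2)|²=13]]
2. A_y = 1  [[AB ⟂ BC ⇒ -3/2x-1y+35/2=0] ∩ [|A−(13, -2)|²=13]]
   so A = (11, 1)

A = (11, 1)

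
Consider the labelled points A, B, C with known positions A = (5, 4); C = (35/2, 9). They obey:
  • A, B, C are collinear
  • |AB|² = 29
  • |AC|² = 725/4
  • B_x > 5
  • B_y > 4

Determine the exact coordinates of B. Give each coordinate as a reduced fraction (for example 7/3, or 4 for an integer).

1. B_x = 10  [[A, B, C are collinear ⇒ 5x-25/2y+25=0] ∩ [|B−(5, 4)|²=29]]
2. B_y = 6  [[A, B, C are collinear ⇒ 5x-25/2y+25=0] ∩ [|B−(5, 4)|²=29]]
   so B = (10, 6)

B = (10, 6)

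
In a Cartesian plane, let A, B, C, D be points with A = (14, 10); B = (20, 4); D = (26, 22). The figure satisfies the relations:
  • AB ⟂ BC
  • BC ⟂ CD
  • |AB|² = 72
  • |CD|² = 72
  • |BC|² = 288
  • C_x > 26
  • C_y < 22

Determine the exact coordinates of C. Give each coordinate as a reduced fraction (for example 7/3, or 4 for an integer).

1. C_x = 32  [[AB ⟂ BC ⇒ 6x-6y-96=0] ∩ [|C−(26, 22)|²=72]]
2. C_y = 16  [[AB ⟂ BC ⇒ 6x-6y-96=0] ∩ [|C−(26, 22)|²=72]]
   so C = (32, 16)

C = (32, 16)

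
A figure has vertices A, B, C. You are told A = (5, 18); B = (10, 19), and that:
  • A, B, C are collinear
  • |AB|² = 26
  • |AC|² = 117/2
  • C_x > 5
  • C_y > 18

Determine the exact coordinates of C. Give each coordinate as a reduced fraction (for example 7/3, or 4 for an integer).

C = (25/2, 39/2)

1. C_x = 25/2  [[A, B, C are collinear ⇒ -1x+5y-85=0] ∩ [|C−(5, 18)|²=117/2]]
2. C_y = 39/2  [[A, B, C are collinear ⇒ -1x+5y-85=0] ∩ [|C−(5, 18)|²=117/2]]
   so C = (25/2, 39/2)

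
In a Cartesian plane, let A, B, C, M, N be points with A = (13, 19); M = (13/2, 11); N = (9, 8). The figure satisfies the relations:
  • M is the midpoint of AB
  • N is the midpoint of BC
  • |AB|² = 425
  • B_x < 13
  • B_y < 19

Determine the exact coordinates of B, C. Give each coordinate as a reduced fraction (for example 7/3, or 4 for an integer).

1. B_x = 0  [B = 2·M−A = 2·(13/2, 11)−(13, 19)]
2. B_y = 3  [B = 2·M−A = 2·(13/2, 11)−(13, 19)]
   so B = (0, 3)
3. C_x = 18  [C = 2·N−B = 2·(9, 8)−(0, 3)]
4. C_y = 13  [C = 2·N−B = 2·(9, 8)−(0, 3)]
   so C = (18, 13)

B = (0, 3)
C = (18, 13)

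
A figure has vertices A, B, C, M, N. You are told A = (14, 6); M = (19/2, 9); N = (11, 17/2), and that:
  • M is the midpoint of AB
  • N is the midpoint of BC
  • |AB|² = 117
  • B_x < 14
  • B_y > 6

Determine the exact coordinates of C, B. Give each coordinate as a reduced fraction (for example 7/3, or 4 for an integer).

1. B_x = 5  [B = 2·M−A = 2·(19/2, 9)−(14, 6)]
2. B_y = 12  [B = 2·M−A = 2·(19/2, 9)−(14, 6)]
   so B = (5, 12)
3. C_x = 17  [C = 2·N−B = 2·(11, 17/2)−(5, 12)]
4. C_y = 5  [C = 2·N−B = 2·(11, 17/2)−(5, 12)]
   so C = (17, 5)

C = (17, 5)
B = (5, 12)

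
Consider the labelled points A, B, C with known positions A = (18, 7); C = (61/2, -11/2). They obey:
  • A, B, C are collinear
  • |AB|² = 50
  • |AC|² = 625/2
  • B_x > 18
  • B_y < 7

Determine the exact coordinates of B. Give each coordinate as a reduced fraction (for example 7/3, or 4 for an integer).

B = (23, 2)

1. B_x = 23  [[A, B, C are collinear ⇒ -25/2x-25/2y+625/2=0] ∩ [|B−(18, 7)|²=50]]
2. B_y = 2  [[A, B, C are collinear ⇒ -25/2x-25/2y+625/2=0] ∩ [|B−(18, 7)|²=50]]
   so B = (23, 2)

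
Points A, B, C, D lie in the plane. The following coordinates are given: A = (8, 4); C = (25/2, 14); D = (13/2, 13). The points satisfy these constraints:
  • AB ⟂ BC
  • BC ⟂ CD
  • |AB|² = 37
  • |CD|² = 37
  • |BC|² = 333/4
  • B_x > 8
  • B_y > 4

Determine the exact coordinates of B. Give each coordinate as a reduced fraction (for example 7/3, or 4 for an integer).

1. B_x = 14  [[BC ⟂ CD ⇒ 6x+1y-89=0] ∩ [|B−(8, 4)|²=37]]
2. B_y = 5  [[BC ⟂ CD ⇒ 6x+1y-89=0] ∩ [|B−(8, 4)|²=37]]
   so B = (14, 5)

B = (14, 5)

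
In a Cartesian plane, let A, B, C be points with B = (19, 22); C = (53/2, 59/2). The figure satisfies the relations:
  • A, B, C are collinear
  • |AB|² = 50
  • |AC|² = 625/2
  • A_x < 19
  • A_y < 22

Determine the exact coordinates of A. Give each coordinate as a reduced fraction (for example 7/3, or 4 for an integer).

1. A_x = 14  [[A, B, C are collinear ⇒ -15/2x+15/2y-45/2=0] ∩ [|A−(19, 22)|²=50]]
2. A_y = 17  [[A, B, C are collinear ⇒ -15/2x+15/2y-45/2=0] ∩ [|A−(19, 22)|²=50]]
   so A = (14, 17)

A = (14, 17)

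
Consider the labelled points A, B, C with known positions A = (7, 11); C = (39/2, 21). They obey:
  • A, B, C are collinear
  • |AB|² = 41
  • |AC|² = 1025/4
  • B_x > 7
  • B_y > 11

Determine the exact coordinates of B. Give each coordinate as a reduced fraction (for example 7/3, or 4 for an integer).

1. B_x = 12  [[A, B, C are collinear ⇒ 10x-25/2y+135/2=0] ∩ [|B−(7, 11)|²=41]]
2. B_y = 15  [[A, B, C are collinear ⇒ 10x-25/2y+135/2=0] ∩ [|B−(7, 11)|²=41]]
   so B = (12, 15)

B = (12, 15)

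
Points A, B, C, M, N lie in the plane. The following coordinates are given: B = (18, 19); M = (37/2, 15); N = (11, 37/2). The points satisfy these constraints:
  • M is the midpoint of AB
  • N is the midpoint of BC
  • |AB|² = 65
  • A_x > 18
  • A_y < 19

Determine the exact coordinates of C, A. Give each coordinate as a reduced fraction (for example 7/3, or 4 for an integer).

C = (4, 18)
A = (19, 11)

1. A_x = 19  [A = 2·M−B = 2·(37/2, 15)−(18, 19)]
2. A_y = 11  [A = 2·M−B = 2·(37/2, 15)−(18, 19)]
   so A = (19, 11)
3. C_x = 4  [C = 2·N−B = 2·(11, 37/2)−(18, 19)]
4. C_y = 18  [C = 2·N−B = 2·(11, 37/2)−(18, 19)]
   so C = (4, 18)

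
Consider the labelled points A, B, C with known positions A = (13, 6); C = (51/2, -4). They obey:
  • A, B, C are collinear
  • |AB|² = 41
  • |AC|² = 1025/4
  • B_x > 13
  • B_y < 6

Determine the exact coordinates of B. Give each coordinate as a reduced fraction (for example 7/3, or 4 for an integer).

B = (18, 2)

1. B_x = 18  [[A, B, C are collinear ⇒ -10x-25/2y+205=0] ∩ [|B−(13, 6)|²=41]]
2. B_y = 2  [[A, B, C are collinear ⇒ -10x-25/2y+205=0] ∩ [|B−(13, 6)|²=41]]
   so B = (18, 2)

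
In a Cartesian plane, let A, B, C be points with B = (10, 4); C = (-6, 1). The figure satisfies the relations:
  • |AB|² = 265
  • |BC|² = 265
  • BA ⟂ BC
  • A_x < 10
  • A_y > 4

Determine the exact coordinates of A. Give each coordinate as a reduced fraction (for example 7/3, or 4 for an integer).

A = (7, 20)

1. A_x = 7  [[BA ⟂ BC ⇒ -16x-3y+172=0] ∩ [|A−(10, 4)|²=265]]
2. A_y = 20  [[BA ⟂ BC ⇒ -16x-3y+172=0] ∩ [|A−(10, 4)|²=265]]
   so A = (7, 20)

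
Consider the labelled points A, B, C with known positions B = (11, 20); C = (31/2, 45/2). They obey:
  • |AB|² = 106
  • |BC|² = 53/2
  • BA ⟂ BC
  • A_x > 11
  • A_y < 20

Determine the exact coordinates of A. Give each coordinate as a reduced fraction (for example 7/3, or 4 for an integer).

A = (16, 11)

1. A_x = 16  [[BA ⟂ BC ⇒ 9/2x+5/2y-199/2=0] ∩ [|A−(11, 20)|²=106]]
2. A_y = 11  [[BA ⟂ BC ⇒ 9/2x+5/2y-199/2=0] ∩ [|A−(11, 20)|²=106]]
   so A = (16, 11)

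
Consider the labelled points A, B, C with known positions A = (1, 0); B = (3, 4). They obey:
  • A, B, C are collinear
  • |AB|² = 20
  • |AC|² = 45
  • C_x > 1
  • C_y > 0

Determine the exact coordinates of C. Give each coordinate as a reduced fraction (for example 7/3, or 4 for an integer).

C = (4, 6)

1. C_x = 4  [[A, B, C are collinear ⇒ -4x+2y+4=0] ∩ [|C−(1, 0)|²=45]]
2. C_y = 6  [[A, B, C are collinear ⇒ -4x+2y+4=0] ∩ [|C−(1, 0)|²=45]]
   so C = (4, 6)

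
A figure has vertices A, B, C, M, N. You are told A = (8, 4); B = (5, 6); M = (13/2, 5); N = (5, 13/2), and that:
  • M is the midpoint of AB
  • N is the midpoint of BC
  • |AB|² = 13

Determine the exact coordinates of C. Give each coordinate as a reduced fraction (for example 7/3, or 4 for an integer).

C = (5, 7)

1. C_x = 5  [C = 2·N−B = 2·(5, 13/2)−(5, 6)]
2. C_y = 7  [C = 2·N−B = 2·(5, 13/2)−(5, 6)]
   so C = (5, 7)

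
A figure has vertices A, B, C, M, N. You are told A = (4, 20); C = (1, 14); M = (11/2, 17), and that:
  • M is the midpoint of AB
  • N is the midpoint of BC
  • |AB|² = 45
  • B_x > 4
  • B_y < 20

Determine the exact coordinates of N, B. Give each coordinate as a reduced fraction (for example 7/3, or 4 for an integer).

1. B_x = 7  [B = 2·M−A = 2·(11/2, 17)−(4, 20)]
2. B_y = 14  [B = 2·M−A = 2·(11/2, 17)−(4, 20)]
   so B = (7, 14)
3. N_x = 4  [2·N = B+C = (7, 14)+(1, 14)]
4. N_y = 14  [2·N = B+C = (7, 14)+(1, 14)]
   so N = (4, 14)

N = (4, 14)
B = (7, 14)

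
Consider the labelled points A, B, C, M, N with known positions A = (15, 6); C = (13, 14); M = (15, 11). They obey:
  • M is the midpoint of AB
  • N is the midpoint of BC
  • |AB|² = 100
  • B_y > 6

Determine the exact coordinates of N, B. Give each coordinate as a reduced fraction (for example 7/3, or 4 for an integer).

1. B_x = 15  [B = 2·M−A = 2·(15, 11)−(15, 6)]
2. B_y = 16  [B = 2·M−A = 2·(15, 11)−(15, 6)]
   so B = (15, 16)
3. N_x = 14  [2·N = B+C = (15, 16)+(13, 14)]
4. N_y = 15  [2·N = B+C = (15, 16)+(13, 14)]
   so N = (14, 15)

N = (14, 15)
B = (15, 16)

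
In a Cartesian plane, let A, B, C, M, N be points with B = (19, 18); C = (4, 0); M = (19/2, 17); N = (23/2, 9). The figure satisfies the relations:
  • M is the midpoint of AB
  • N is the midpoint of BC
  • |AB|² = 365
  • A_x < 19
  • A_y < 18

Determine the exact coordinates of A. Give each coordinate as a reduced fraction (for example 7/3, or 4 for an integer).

A = (0, 16)

1. A_x = 0  [A = 2·M−B = 2·(19/2, 17)−(19, 18)]
2. A_y = 16  [A = 2·M−B = 2·(19/2, 17)−(19, 18)]
   so A = (0, 16)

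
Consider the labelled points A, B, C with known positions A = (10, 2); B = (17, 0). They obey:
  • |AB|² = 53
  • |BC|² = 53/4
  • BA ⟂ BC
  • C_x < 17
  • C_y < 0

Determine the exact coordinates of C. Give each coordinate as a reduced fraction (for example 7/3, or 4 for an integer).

1. C_x = 16  [[BA ⟂ BC ⇒ -7x+2y+119=0] ∩ [|C−(17, 0)|²=53/4]]
2. C_y = -7/2  [[BA ⟂ BC ⇒ -7x+2y+119=0] ∩ [|C−(17, 0)|²=53/4]]
   so C = (16, -7/2)

C = (16, -7/2)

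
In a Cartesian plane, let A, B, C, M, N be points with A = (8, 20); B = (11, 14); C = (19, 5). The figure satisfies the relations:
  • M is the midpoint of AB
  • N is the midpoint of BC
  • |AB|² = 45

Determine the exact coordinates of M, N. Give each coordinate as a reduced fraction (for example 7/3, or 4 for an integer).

M = (19/2, 17)
N = (15, 19/2)

1. M_x = 19/2  [2·M = A+B = (8, 20)+(11, 14)]
2. M_y = 17  [2·M = A+B = (8, 20)+(11, 14)]
   so M = (19/2, 17)
3. N_x = 15  [2·N = B+C = (11, 14)+(19, 5)]
4. N_y = 19/2  [2·N = B+C = (11, 14)+(19, 5)]
   so N = (15, 19/2)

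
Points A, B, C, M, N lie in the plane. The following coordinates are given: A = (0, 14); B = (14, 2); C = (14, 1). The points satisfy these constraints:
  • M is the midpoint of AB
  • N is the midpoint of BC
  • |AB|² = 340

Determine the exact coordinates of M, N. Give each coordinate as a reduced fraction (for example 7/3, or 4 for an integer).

1. M_x = 7  [2·M = A+B = (0, 14)+(14, 2)]
2. M_y = 8  [2·M = A+B = (0, 14)+(14, 2)]
   so M = (7, 8)
3. N_x = 14  [2·N = B+C = (14, 2)+(14, 1)]
4. N_y = 3/2  [2·N = B+C = (14, 2)+(14, 1)]
   so N = (14, 3/2)

M = (7, 8)
N = (14, 3/2)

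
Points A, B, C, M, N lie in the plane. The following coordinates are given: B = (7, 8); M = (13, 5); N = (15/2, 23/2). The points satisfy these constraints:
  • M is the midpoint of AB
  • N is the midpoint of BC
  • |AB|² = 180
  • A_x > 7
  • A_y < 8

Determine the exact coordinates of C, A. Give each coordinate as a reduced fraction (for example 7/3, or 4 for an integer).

1. A_x = 19  [A = 2·M−B = 2·(13, 5)−(7, 8)]
2. A_y = 2  [A = 2·M−B = 2·(13, 5)−(7, 8)]
   so A = (19, 2)
3. C_x = 8  [C = 2·N−B = 2·(15/2, 23/2)−(7, 8)]
4. C_y = 15  [C = 2·N−B = 2·(15/2, 23/2)−(7, 8)]
   so C = (8, 15)

C = (8, 15)
A = (19, 2)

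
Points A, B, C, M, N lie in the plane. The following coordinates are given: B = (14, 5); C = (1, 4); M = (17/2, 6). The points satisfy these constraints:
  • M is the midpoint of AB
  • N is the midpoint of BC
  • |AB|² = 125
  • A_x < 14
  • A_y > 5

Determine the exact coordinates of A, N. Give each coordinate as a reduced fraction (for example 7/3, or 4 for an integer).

1. A_x = 3  [A = 2·M−B = 2·(17/2, 6)−(14, 5)]
2. A_y = 7  [A = 2·M−B = 2·(17/2, 6)−(14, 5)]
   so A = (3, 7)
3. N_x = 15/2  [2·N = B+C = (14, 5)+(1, 4)]
4. N_y = 9/2  [2·N = B+C = (14, 5)+(1, 4)]
   so N = (15/2, 9/2)

A = (3, 7)
N = (15/2, 9/2)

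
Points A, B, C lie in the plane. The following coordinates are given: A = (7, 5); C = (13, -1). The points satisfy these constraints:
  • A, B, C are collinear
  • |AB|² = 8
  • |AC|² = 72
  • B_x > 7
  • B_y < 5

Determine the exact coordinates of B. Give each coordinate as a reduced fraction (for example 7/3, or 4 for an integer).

B = (9, 3)

1. B_x = 9  [[A, B, C are collinear ⇒ -6x-6y+72=0] ∩ [|B−(7, 5)|²=8]]
2. B_y = 3  [[A, B, C are collinear ⇒ -6x-6y+72=0] ∩ [|B−(7, 5)|²=8]]
   so B = (9, 3)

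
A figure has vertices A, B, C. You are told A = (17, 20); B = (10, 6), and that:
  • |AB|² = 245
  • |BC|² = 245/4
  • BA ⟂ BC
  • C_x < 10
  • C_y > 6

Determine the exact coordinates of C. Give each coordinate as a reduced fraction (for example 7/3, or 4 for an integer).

1. C_x = 3  [[BA ⟂ BC ⇒ 7x+14y-154=0] ∩ [|C−(10, 6)|²=245/4]]
2. C_y = 19/2  [[BA ⟂ BC ⇒ 7x+14y-154=0] ∩ [|C−(10, 6)|²=245/4]]
   so C = (3, 19/2)

C = (3, 19/2)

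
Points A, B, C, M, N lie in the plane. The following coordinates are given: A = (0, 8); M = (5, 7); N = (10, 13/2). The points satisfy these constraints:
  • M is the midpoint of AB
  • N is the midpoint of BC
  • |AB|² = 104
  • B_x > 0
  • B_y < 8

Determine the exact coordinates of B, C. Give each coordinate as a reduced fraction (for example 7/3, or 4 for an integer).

B = (10, 6)
C = (10, 7)

1. B_x = 10  [B = 2·M−A = 2·(5, 7)−(0, 8)]
2. B_y = 6  [B = 2·M−A = 2·(5, 7)−(0, 8)]
   so B = (10, 6)
3. C_x = 10  [C = 2·N−B = 2·(10, 13/2)−(10, 6)]
4. C_y = 7  [C = 2·N−B = 2·(10, 13/2)−(10, 6)]
   so C = (10, 7)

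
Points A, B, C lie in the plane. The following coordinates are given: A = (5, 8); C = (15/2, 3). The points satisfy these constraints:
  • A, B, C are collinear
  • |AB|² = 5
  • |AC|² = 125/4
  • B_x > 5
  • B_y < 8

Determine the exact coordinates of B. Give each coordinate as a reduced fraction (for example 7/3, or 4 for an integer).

1. B_x = 6  [[A, B, C are collinear ⇒ -5x-5/2y+45=0] ∩ [|B−(5, 8)|²=5]]
2. B_y = 6  [[A, B, C are collinear ⇒ -5x-5/2y+45=0] ∩ [|B−(5, 8)|²=5]]
   so B = (6, 6)

B = (6, 6)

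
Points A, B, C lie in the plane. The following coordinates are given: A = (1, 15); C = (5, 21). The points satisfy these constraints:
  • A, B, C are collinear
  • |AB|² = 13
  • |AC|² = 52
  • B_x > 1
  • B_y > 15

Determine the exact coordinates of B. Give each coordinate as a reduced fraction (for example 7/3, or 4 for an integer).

1. B_x = 3  [[A, B, C are collinear ⇒ 6x-4y+54=0] ∩ [|B−(1, 15)|²=13]]
2. B_y = 18  [[A, B, C are collinear ⇒ 6x-4y+54=0] ∩ [|B−(1, 15)|²=13]]
   so B = (3, 18)

B = (3, 18)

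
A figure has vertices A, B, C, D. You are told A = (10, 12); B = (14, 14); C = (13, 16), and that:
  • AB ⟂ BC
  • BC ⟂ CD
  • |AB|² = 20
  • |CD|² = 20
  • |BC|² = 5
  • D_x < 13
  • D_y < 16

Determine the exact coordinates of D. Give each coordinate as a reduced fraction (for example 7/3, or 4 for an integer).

D = (9, 14)

1. D_x = 9  [[BC ⟂ CD ⇒ -1x+2y-19=0] ∩ [|D−(13, 16)|²=20]]
2. D_y = 14  [[BC ⟂ CD ⇒ -1x+2y-19=0] ∩ [|D−(13, 16)|²=20]]
   so D = (9, 14)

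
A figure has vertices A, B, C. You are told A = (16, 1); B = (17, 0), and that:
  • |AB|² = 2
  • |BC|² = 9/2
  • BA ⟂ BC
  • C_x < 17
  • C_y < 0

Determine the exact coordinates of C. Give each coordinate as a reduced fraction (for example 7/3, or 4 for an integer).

1. C_x = 31/2  [[BA ⟂ BC ⇒ -1x+1y+17=0] ∩ [|C−(17, 0)|²=9/2]]
2. C_y = -3/2  [[BA ⟂ BC ⇒ -1x+1y+17=0] ∩ [|C−(17, 0)|²=9/2]]
   so C = (31/2, -3/2)

C = (31/2, -3/2)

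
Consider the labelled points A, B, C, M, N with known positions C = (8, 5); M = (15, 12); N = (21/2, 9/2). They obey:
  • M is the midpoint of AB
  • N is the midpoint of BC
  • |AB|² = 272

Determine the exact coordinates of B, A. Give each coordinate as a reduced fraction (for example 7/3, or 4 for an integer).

1. B_x = 13  [B = 2·N−C = 2·(21/2, 9/2)−(8, 5)]
2. B_y = 4  [B = 2·N−C = 2·(21/2, 9/2)−(8, 5)]
   so B = (13, 4)
3. A_x = 17  [A = 2·M−B = 2·(15, 12)−(13, 4)]
4. A_y = 20  [A = 2·M−B = 2·(15, 12)−(13, 4)]
   so A = (17, 20)

B = (13, 4)
A = (17, 20)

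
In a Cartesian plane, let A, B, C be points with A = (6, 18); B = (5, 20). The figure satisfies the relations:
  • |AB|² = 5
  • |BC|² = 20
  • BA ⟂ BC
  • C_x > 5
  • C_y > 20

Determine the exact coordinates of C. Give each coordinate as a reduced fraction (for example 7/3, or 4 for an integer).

1. C_x = 9  [[BA ⟂ BC ⇒ 1x-2y+35=0] ∩ [|C−(5, 20)|²=20]]
2. C_y = 22  [[BA ⟂ BC ⇒ 1x-2y+35=0] ∩ [|C−(5, 20)|²=20]]
   so C = (9, 22)

C = (9, 22)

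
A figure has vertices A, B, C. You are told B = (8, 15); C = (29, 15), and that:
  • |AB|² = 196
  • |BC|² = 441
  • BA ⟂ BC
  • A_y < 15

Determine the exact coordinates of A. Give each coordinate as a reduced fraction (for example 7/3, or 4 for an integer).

A = (8, 1)

1. A_x = 8  [[BA ⟂ BC ⇒ 21x-168=0] ∩ [|A−(8, 15)|²=196]]
2. A_y = 1  [[BA ⟂ BC ⇒ 21x-168=0] ∩ [|A−(8, 15)|²=196]]
   so A = (8, 1)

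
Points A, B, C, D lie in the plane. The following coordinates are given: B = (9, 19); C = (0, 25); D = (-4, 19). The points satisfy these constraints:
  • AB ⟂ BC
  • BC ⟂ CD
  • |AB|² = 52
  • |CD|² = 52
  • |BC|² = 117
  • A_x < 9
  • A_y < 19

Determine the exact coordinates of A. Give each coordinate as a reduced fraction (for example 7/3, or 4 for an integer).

A = (5, 13)

1. A_x = 5  [[AB ⟂ BC ⇒ 9x-6y+33=0] ∩ [|A−(9, 19)|²=52]]
2. A_y = 13  [[AB ⟂ BC ⇒ 9x-6y+33=0] ∩ [|A−(9, 19)|²=52]]
   so A = (5, 13)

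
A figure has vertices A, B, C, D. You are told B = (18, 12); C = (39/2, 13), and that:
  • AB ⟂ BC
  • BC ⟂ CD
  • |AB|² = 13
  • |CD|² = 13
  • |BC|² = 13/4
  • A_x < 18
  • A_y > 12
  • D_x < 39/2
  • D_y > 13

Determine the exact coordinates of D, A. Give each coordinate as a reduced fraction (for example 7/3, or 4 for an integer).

1. D_x = 35/2  [[BC ⟂ CD ⇒ 3/2x+1y-169/4=0] ∩ [|D−(39/2, 13)|²=13]]
2. D_y = 16  [[BC ⟂ CD ⇒ 3/2x+1y-169/4=0] ∩ [|D−(39/2, 13)|²=13]]
   so D = (35/2, 16)
3. A_x = 16  [[AB ⟂ BC ⇒ -3/2x-1y+39=0] ∩ [|A−(18, 12)|²=13]]
4. A_y = 15  [[AB ⟂ BC ⇒ -3/2x-1y+39=0] ∩ [|A−(18, 12)|²=13]]
   so A = (16, 15)

D = (35/2, 16)
A = (16, 15)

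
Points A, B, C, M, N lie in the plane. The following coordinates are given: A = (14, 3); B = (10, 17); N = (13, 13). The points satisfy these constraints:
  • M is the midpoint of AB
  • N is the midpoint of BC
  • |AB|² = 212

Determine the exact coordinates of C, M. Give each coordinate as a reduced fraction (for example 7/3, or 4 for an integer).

1. M_x = 12  [2·M = A+B = (14, 3)+(10, 17)]
2. M_y = 10  [2·M = A+B = (14, 3)+(10, 17)]
   so M = (12, 10)
3. C_x = 16  [C = 2·N−B = 2·(13, 13)−(10, 17)]
4. C_y = 9  [C = 2·N−B = 2·(13, 13)−(10, 17)]
   so C = (16, 9)

C = (16, 9)
M = (12, 10)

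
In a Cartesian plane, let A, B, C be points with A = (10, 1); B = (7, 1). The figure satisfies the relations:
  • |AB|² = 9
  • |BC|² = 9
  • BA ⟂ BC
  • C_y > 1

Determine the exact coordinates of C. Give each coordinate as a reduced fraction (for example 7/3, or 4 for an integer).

C = (7, 4)

1. C_x = 7  [[BA ⟂ BC ⇒ 3x-21=0] ∩ [|C−(7, 1)|²=9]]
2. C_y = 4  [[BA ⟂ BC ⇒ 3x-21=0] ∩ [|C−(7, 1)|²=9]]
   so C = (7, 4)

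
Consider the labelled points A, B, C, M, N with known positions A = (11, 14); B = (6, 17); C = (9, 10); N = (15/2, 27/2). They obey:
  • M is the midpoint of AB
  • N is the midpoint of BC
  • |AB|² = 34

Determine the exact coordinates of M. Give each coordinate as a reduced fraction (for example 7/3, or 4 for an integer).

M = (17/2, 31/2)

1. M_x = 17/2  [2·M = A+B = (11, 14)+(6, 17)]
2. M_y = 31/2  [2·M = A+B = (11, 14)+(6, 17)]
   so M = (17/2, 31/2)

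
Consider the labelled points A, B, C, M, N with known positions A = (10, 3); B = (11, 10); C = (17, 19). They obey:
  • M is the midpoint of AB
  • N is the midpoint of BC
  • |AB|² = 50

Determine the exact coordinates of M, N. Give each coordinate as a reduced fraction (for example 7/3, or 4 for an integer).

1. M_x = 21/2  [2·M = A+B = (10, 3)+(11, 10)]
2. M_y = 13/2  [2·M = A+B = (10, 3)+(11, 10)]
   so M = (21/2, 13/2)
3. N_x = 14  [2·N = B+C = (11, 10)+(17, 19)]
4. N_y = 29/2  [2·N = B+C = (11, 10)+(17, 19)]
   so N = (14, 29/2)

M = (21/2, 13/2)
N = (14, 29/2)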